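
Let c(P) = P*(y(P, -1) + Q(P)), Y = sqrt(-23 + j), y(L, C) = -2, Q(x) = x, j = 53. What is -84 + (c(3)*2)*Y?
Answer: -84 + 6*sqrt(30) ≈ -51.137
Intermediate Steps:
Y = sqrt(30) (Y = sqrt(-23 + 53) = sqrt(30) ≈ 5.4772)
c(P) = P*(-2 + P)
-84 + (c(3)*2)*Y = -84 + ((3*(-2 + 3))*2)*sqrt(30) = -84 + ((3*1)*2)*sqrt(30) = -84 + (3*2)*sqrt(30) = -84 + 6*sqrt(30)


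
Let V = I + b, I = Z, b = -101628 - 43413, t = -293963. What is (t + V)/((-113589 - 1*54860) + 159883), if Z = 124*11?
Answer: 218820/4283 ≈ 51.090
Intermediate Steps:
b = -145041
Z = 1364
I = 1364
V = -143677 (V = 1364 - 145041 = -143677)
(t + V)/((-113589 - 1*54860) + 159883) = (-293963 - 143677)/((-113589 - 1*54860) + 159883) = -437640/((-113589 - 54860) + 159883) = -437640/(-168449 + 159883) = -437640/(-8566) = -437640*(-1/8566) = 218820/4283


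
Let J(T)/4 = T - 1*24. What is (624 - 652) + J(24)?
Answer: -28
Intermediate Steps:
J(T) = -96 + 4*T (J(T) = 4*(T - 1*24) = 4*(T - 24) = 4*(-24 + T) = -96 + 4*T)
(624 - 652) + J(24) = (624 - 652) + (-96 + 4*24) = -28 + (-96 + 96) = -28 + 0 = -28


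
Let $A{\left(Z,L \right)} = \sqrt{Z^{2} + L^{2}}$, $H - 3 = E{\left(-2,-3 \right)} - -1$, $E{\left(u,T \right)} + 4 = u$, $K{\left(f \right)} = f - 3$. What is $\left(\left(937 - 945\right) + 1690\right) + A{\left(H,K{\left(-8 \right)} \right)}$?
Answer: $1682 + 5 \sqrt{5} \approx 1693.2$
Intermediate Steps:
$K{\left(f \right)} = -3 + f$
$E{\left(u,T \right)} = -4 + u$
$H = -2$ ($H = 3 - 5 = -2$)
$A{\left(Z,L \right)} = \sqrt{L^{2} + Z^{2}}$
$\left(\left(937 - 945\right) + 1690\right) + A{\left(H,K{\left(-8 \right)} \right)} = \left(\left(937 - 945\right) + 1690\right) + \sqrt{\left(-3 - 8\right)^{2} + \left(-2\right)^{2}} = \left(-8 + 1690\right) + \sqrt{\left(-11\right)^{2} + 4} = 1682 + \sqrt{121 + 4} = 1682 + \sqrt{125} = 1682 + 5 \sqrt{5}$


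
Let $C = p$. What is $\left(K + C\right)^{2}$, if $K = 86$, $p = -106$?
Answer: $400$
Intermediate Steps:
$C = -106$
$\left(K + C\right)^{2} = \left(86 - 106\right)^{2} = \left(-20\right)^{2} = 400$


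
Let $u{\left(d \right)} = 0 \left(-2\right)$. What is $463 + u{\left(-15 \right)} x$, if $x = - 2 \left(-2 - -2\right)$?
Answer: $463$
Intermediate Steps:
$u{\left(d \right)} = 0$
$x = 0$ ($x = - 2 \left(-2 + 2\right) = \left(-2\right) 0 = 0$)
$463 + u{\left(-15 \right)} x = 463 + 0 \cdot 0 = 463 + 0 = 463$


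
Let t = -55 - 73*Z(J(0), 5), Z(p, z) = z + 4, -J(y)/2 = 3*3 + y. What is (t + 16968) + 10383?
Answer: 26639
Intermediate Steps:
J(y) = -18 - 2*y (J(y) = -2*(3*3 + y) = -2*(9 + y) = -18 - 2*y)
Z(p, z) = 4 + z
t = -712 (t = -55 - 73*(4 + 5) = -55 - 73*9 = -55 - 657 = -712)
(t + 16968) + 10383 = (-712 + 16968) + 10383 = 16256 + 10383 = 26639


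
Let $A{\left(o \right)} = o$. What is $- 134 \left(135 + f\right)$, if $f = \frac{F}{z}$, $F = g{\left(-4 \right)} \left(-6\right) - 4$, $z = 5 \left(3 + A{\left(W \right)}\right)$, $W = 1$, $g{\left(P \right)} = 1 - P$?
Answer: $- \frac{89311}{5} \approx -17862.0$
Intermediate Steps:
$z = 20$ ($z = 5 \left(3 + 1\right) = 5 \cdot 4 = 20$)
$F = -34$ ($F = \left(1 - -4\right) \left(-6\right) - 4 = \left(1 + 4\right) \left(-6\right) - 4 = 5 \left(-6\right) - 4 = -30 - 4 = -34$)
$f = - \frac{17}{10}$ ($f = - \frac{34}{20} = \left(-34\right) \frac{1}{20} = - \frac{17}{10} \approx -1.7$)
$- 134 \left(135 + f\right) = - 134 \left(135 - \frac{17}{10}\right) = \left(-134\right) \frac{1333}{10} = - \frac{89311}{5}$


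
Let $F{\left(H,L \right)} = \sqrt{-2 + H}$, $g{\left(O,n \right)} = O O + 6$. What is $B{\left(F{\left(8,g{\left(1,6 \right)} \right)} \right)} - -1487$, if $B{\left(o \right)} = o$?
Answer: $1487 + \sqrt{6} \approx 1489.4$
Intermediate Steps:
$g{\left(O,n \right)} = 6 + O^{2}$ ($g{\left(O,n \right)} = O^{2} + 6 = 6 + O^{2}$)
$B{\left(F{\left(8,g{\left(1,6 \right)} \right)} \right)} - -1487 = \sqrt{-2 + 8} - -1487 = \sqrt{6} + 1487 = 1487 + \sqrt{6}$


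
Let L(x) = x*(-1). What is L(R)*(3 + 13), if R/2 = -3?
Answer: 96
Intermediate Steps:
R = -6 (R = 2*(-3) = -6)
L(x) = -x
L(R)*(3 + 13) = (-1*(-6))*(3 + 13) = 6*16 = 96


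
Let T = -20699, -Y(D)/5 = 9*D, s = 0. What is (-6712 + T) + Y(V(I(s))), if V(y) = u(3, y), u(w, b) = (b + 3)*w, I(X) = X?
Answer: -27816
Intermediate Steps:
u(w, b) = w*(3 + b) (u(w, b) = (3 + b)*w = w*(3 + b))
V(y) = 9 + 3*y (V(y) = 3*(3 + y) = 9 + 3*y)
Y(D) = -45*D
(-6712 + T) + Y(V(I(s))) = (-6712 - 20699) - 45*(9 + 3*0) = -27411 - 45*(9 + 0) = -27411 - 45*9 = -27411 - 405 = -27816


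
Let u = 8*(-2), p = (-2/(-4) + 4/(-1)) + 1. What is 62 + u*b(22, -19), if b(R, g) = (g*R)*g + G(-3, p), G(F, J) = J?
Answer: -126970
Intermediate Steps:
p = -5/2 (p = (-2*(-¼) + 4*(-1)) + 1 = (½ - 4) + 1 = -7/2 + 1 = -5/2 ≈ -2.5000)
u = -16
b(R, g) = -5/2 + R*g² (b(R, g) = (g*R)*g - 5/2 = (R*g)*g - 5/2 = R*g² - 5/2 = -5/2 + R*g²)
62 + u*b(22, -19) = 62 - 16*(-5/2 + 22*(-19)²) = 62 - 16*(-5/2 + 22*361) = 62 - 16*(-5/2 + 7942) = 62 - 16*15879/2 = 62 - 127032 = -126970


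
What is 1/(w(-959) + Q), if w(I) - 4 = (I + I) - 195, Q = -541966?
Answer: -1/544075 ≈ -1.8380e-6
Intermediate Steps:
w(I) = -191 + 2*I (w(I) = 4 + ((I + I) - 195) = 4 + (2*I - 195) = 4 + (-195 + 2*I) = -191 + 2*I)
1/(w(-959) + Q) = 1/((-191 + 2*(-959)) - 541966) = 1/((-191 - 1918) - 541966) = 1/(-2109 - 541966) = 1/(-544075) = -1/544075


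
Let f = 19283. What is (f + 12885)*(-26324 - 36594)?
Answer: -2023946224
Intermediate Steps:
(f + 12885)*(-26324 - 36594) = (19283 + 12885)*(-26324 - 36594) = 32168*(-62918) = -2023946224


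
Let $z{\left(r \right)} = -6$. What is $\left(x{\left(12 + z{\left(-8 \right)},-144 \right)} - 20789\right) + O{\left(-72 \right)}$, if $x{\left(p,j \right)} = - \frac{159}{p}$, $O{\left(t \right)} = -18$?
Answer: $- \frac{41667}{2} \approx -20834.0$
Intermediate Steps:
$\left(x{\left(12 + z{\left(-8 \right)},-144 \right)} - 20789\right) + O{\left(-72 \right)} = \left(- \frac{159}{12 - 6} - 20789\right) - 18 = \left(- \frac{159}{6} - 20789\right) - 18 = \left(\left(-159\right) \frac{1}{6} - 20789\right) - 18 = \left(- \frac{53}{2} - 20789\right) - 18 = - \frac{41631}{2} - 18 = - \frac{41667}{2}$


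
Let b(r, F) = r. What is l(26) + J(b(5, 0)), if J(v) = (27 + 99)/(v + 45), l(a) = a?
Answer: 713/25 ≈ 28.520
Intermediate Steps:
J(v) = 126/(45 + v)
l(26) + J(b(5, 0)) = 26 + 126/(45 + 5) = 26 + 126/50 = 26 + 126*(1/50) = 26 + 63/25 = 713/25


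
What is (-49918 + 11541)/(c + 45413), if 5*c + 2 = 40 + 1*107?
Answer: -38377/45442 ≈ -0.84453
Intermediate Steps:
c = 29 (c = -⅖ + (40 + 1*107)/5 = -⅖ + (40 + 107)/5 = -⅖ + (⅕)*147 = -⅖ + 147/5 = 29)
(-49918 + 11541)/(c + 45413) = (-49918 + 11541)/(29 + 45413) = -38377/45442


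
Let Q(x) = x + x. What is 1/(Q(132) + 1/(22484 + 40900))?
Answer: 63384/16733377 ≈ 0.0037879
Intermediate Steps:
Q(x) = 2*x
1/(Q(132) + 1/(22484 + 40900)) = 1/(2*132 + 1/(22484 + 40900)) = 1/(264 + 1/63384) = 1/(16733377/63384) = 63384/16733377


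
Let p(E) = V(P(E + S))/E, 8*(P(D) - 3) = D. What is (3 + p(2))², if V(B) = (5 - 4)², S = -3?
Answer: 49/4 ≈ 12.250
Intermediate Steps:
P(D) = 3 + D/8
V(B) = 1 (V(B) = 1² = 1)
p(E) = 1/E
(3 + p(2))² = (3 + 1/2)² = (3 + ½)² = (7/2)² = 49/4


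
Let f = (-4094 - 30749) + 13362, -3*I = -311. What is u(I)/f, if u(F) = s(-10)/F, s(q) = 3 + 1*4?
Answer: -21/6680591 ≈ -3.1434e-6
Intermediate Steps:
I = 311/3 (I = -⅓*(-311) = 311/3 ≈ 103.67)
s(q) = 7 (s(q) = 3 + 4 = 7)
f = -21481 (f = -34843 + 13362 = -21481)
u(F) = 7/F
u(I)/f = (7/(311/3))/(-21481) = (7*(3/311))*(-1/21481) = (21/311)*(-1/21481) = -21/6680591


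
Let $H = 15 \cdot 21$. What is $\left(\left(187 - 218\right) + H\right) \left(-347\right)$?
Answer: $-98548$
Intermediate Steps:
$H = 315$
$\left(\left(187 - 218\right) + H\right) \left(-347\right) = \left(\left(187 - 218\right) + 315\right) \left(-347\right) = \left(-31 + 315\right) \left(-347\right) = 284 \left(-347\right) = -98548$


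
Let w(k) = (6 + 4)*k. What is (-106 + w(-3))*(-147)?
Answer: 19992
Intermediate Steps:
w(k) = 10*k
(-106 + w(-3))*(-147) = (-106 + 10*(-3))*(-147) = (-106 - 30)*(-147) = -136*(-147) = 19992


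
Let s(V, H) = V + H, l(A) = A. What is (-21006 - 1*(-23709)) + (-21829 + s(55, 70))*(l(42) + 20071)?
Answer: -436529849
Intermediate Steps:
s(V, H) = H + V
(-21006 - 1*(-23709)) + (-21829 + s(55, 70))*(l(42) + 20071) = (-21006 - 1*(-23709)) + (-21829 + (70 + 55))*(42 + 20071) = (-21006 + 23709) + (-21829 + 125)*20113 = 2703 - 21704*20113 = 2703 - 436532552 = -436529849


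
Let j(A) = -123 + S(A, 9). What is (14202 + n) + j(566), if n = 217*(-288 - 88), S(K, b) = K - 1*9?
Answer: -66956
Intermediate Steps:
S(K, b) = -9 + K (S(K, b) = K - 9 = -9 + K)
j(A) = -132 + A (j(A) = -123 + (-9 + A) = -132 + A)
n = -81592 (n = 217*(-376) = -81592)
(14202 + n) + j(566) = (14202 - 81592) + (-132 + 566) = -67390 + 434 = -66956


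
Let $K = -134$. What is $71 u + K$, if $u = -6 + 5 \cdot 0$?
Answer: $-560$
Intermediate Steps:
$u = -6$ ($u = -6 + 0 = -6$)
$71 u + K = 71 \left(-6\right) - 134 = -426 - 134 = -560$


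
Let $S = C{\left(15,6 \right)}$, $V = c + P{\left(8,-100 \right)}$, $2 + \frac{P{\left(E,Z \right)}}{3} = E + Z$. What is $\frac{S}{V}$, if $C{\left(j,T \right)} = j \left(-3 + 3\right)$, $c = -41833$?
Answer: $0$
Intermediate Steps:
$P{\left(E,Z \right)} = -6 + 3 E + 3 Z$ ($P{\left(E,Z \right)} = -6 + 3 \left(E + Z\right) = -6 + \left(3 E + 3 Z\right) = -6 + 3 E + 3 Z$)
$V = -42115$ ($V = -41833 + \left(-6 + 3 \cdot 8 + 3 \left(-100\right)\right) = -41833 - 282 = -42115$)
$C{\left(j,T \right)} = 0$ ($C{\left(j,T \right)} = j 0 = 0$)
$S = 0$
$\frac{S}{V} = \frac{0}{-42115} = 0 \left(- \frac{1}{42115}\right) = 0$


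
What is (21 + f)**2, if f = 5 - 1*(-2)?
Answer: 784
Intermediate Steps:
f = 7 (f = 5 + 2 = 7)
(21 + f)**2 = (21 + 7)**2 = 28**2 = 784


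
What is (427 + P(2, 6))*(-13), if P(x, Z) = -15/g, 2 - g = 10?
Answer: -44603/8 ≈ -5575.4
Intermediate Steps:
g = -8 (g = 2 - 1*10 = 2 - 10 = -8)
P(x, Z) = 15/8 (P(x, Z) = -15/(-8) = -15*(-1/8) = 15/8)
(427 + P(2, 6))*(-13) = (427 + 15/8)*(-13) = (3431/8)*(-13) = -44603/8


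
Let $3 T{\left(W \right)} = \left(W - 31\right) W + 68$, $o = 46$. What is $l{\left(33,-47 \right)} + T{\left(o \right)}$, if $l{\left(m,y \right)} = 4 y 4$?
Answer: $- \frac{1498}{3} \approx -499.33$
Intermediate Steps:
$l{\left(m,y \right)} = 16 y$
$T{\left(W \right)} = \frac{68}{3} + \frac{W \left(-31 + W\right)}{3}$ ($T{\left(W \right)} = \frac{\left(W - 31\right) W + 68}{3} = \frac{\left(-31 + W\right) W + 68}{3} = \frac{W \left(-31 + W\right) + 68}{3} = \frac{68 + W \left(-31 + W\right)}{3} = \frac{68}{3} + \frac{W \left(-31 + W\right)}{3}$)
$l{\left(33,-47 \right)} + T{\left(o \right)} = 16 \left(-47\right) + \left(\frac{68}{3} - \frac{1426}{3} + \frac{46^{2}}{3}\right) = -752 + \left(\frac{68}{3} - \frac{1426}{3} + \frac{1}{3} \cdot 2116\right) = -752 + \left(\frac{68}{3} - \frac{1426}{3} + \frac{2116}{3}\right) = -752 + \frac{758}{3} = - \frac{1498}{3}$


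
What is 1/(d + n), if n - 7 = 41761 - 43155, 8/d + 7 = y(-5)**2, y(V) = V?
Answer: -9/12479 ≈ -0.00072121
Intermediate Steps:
d = 4/9 (d = 8/(-7 + (-5)**2) = 8/(-7 + 25) = 8/18 = 8*(1/18) = 4/9 ≈ 0.44444)
n = -1387 (n = 7 + (41761 - 43155) = 7 - 1394 = -1387)
1/(d + n) = 1/(4/9 - 1387) = 1/(-12479/9) = -9/12479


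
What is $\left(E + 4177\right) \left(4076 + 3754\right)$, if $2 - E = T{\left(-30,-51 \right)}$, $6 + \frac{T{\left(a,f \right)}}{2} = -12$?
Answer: $33003450$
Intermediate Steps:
$T{\left(a,f \right)} = -36$ ($T{\left(a,f \right)} = -12 + 2 \left(-12\right) = -12 - 24 = -36$)
$E = 38$ ($E = 2 - -36 = 2 + 36 = 38$)
$\left(E + 4177\right) \left(4076 + 3754\right) = \left(38 + 4177\right) \left(4076 + 3754\right) = 4215 \cdot 7830 = 33003450$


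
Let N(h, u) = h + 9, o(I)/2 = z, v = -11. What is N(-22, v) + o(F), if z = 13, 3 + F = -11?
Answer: 13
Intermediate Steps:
F = -14 (F = -3 - 11 = -14)
o(I) = 26 (o(I) = 2*13 = 26)
N(h, u) = 9 + h
N(-22, v) + o(F) = (9 - 22) + 26 = -13 + 26 = 13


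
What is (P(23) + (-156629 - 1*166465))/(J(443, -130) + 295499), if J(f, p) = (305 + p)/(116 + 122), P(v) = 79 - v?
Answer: -578068/528789 ≈ -1.0932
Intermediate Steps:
J(f, p) = 305/238 + p/238 (J(f, p) = (305 + p)/238 = (305 + p)*(1/238) = 305/238 + p/238)
(P(23) + (-156629 - 1*166465))/(J(443, -130) + 295499) = ((79 - 1*23) + (-156629 - 1*166465))/((305/238 + (1/238)*(-130)) + 295499) = ((79 - 23) + (-156629 - 166465))/((305/238 - 65/119) + 295499) = (56 - 323094)/(25/34 + 295499) = -323038/10046991/34 = -323038*34/10046991 = -578068/528789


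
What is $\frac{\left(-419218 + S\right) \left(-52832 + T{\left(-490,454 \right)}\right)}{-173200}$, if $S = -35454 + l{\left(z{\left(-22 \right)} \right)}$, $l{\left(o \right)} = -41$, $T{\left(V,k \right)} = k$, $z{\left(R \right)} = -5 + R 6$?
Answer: $- \frac{11908478757}{86600} \approx -1.3751 \cdot 10^{5}$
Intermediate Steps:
$z{\left(R \right)} = -5 + 6 R$
$S = -35495$ ($S = -35454 - 41 = -35495$)
$\frac{\left(-419218 + S\right) \left(-52832 + T{\left(-490,454 \right)}\right)}{-173200} = \frac{\left(-419218 - 35495\right) \left(-52832 + 454\right)}{-173200} = \left(-454713\right) \left(-52378\right) \left(- \frac{1}{173200}\right) = 23816957514 \left(- \frac{1}{173200}\right) = - \frac{11908478757}{86600}$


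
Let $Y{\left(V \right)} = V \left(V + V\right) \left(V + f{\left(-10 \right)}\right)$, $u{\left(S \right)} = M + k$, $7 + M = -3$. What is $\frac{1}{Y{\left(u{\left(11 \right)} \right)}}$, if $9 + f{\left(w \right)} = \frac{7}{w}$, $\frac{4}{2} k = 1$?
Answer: $- \frac{5}{17328} \approx -0.00028855$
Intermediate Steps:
$M = -10$ ($M = -7 - 3 = -10$)
$k = \frac{1}{2}$ ($k = \frac{1}{2} \cdot 1 = \frac{1}{2} \approx 0.5$)
$u{\left(S \right)} = - \frac{19}{2}$ ($u{\left(S \right)} = -10 + \frac{1}{2} = - \frac{19}{2}$)
$f{\left(w \right)} = -9 + \frac{7}{w}$
$Y{\left(V \right)} = 2 V^{2} \left(- \frac{97}{10} + V\right)$ ($Y{\left(V \right)} = V \left(V + V\right) \left(V - \left(9 - \frac{7}{-10}\right)\right) = V 2 V \left(V + \left(-9 + 7 \left(- \frac{1}{10}\right)\right)\right) = 2 V^{2} \left(V - \frac{97}{10}\right) = 2 V^{2} \left(- \frac{97}{10} + V\right)$)
$\frac{1}{Y{\left(u{\left(11 \right)} \right)}} = \frac{1}{\frac{1}{5} \left(- \frac{19}{2}\right)^{2} \left(-97 + 10 \left(- \frac{19}{2}\right)\right)} = \frac{1}{\frac{1}{5} \cdot \frac{361}{4} \left(-97 - 95\right)} = \frac{1}{\frac{1}{5} \cdot \frac{361}{4} \left(-192\right)} = \frac{1}{- \frac{17328}{5}} = - \frac{5}{17328}$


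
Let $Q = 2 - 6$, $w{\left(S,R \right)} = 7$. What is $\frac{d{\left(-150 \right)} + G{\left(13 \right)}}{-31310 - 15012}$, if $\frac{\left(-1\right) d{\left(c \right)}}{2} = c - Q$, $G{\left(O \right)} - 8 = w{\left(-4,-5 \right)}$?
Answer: $- \frac{307}{46322} \approx -0.0066275$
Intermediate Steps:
$G{\left(O \right)} = 15$ ($G{\left(O \right)} = 8 + 7 = 15$)
$Q = -4$ ($Q = 2 - 6 = -4$)
$d{\left(c \right)} = -8 - 2 c$ ($d{\left(c \right)} = - 2 \left(c - -4\right) = - 2 \left(c + 4\right) = - 2 \left(4 + c\right) = -8 - 2 c$)
$\frac{d{\left(-150 \right)} + G{\left(13 \right)}}{-31310 - 15012} = \frac{\left(-8 - -300\right) + 15}{-31310 - 15012} = \frac{\left(-8 + 300\right) + 15}{-31310 - 15012} = \frac{292 + 15}{-46322} = 307 \left(- \frac{1}{46322}\right) = - \frac{307}{46322}$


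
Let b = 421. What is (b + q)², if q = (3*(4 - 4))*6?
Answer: 177241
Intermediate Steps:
q = 0 (q = (3*0)*6 = 0*6 = 0)
(b + q)² = (421 + 0)² = 421² = 177241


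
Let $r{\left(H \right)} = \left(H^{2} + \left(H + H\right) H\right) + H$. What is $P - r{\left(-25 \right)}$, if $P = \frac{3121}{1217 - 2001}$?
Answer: $- \frac{1453521}{784} \approx -1854.0$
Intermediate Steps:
$P = - \frac{3121}{784}$ ($P = \frac{3121}{-784} = 3121 \left(- \frac{1}{784}\right) = - \frac{3121}{784} \approx -3.9809$)
$r{\left(H \right)} = H + 3 H^{2}$ ($r{\left(H \right)} = \left(H^{2} + 2 H H\right) + H = \left(H^{2} + 2 H^{2}\right) + H = 3 H^{2} + H = H + 3 H^{2}$)
$P - r{\left(-25 \right)} = - \frac{3121}{784} - - 25 \left(1 + 3 \left(-25\right)\right) = - \frac{3121}{784} - - 25 \left(1 - 75\right) = - \frac{3121}{784} - \left(-25\right) \left(-74\right) = - \frac{3121}{784} - 1850 = - \frac{1453521}{784}$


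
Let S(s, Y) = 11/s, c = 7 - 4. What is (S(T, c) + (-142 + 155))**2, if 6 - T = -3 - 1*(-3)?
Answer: 7921/36 ≈ 220.03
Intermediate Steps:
c = 3
T = 6 (T = 6 - (-3 - 1*(-3)) = 6 - (-3 + 3) = 6 - 1*0 = 6 + 0 = 6)
(S(T, c) + (-142 + 155))**2 = (11/6 + (-142 + 155))**2 = (11*(1/6) + 13)**2 = (11/6 + 13)**2 = (89/6)**2 = 7921/36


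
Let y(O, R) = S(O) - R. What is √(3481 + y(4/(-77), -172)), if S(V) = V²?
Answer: 3*√2406517/77 ≈ 60.440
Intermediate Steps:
y(O, R) = O² - R
√(3481 + y(4/(-77), -172)) = √(3481 + ((4/(-77))² - 1*(-172))) = √(3481 + ((4*(-1/77))² + 172)) = √(3481 + ((-4/77)² + 172)) = √(3481 + (16/5929 + 172)) = √(3481 + 1019804/5929) = √(21658653/5929) = 3*√2406517/77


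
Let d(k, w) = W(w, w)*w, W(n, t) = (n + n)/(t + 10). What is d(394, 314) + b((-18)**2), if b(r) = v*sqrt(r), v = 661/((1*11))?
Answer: 1506016/891 ≈ 1690.3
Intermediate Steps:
W(n, t) = 2*n/(10 + t) (W(n, t) = (2*n)/(10 + t) = 2*n/(10 + t))
d(k, w) = 2*w**2/(10 + w) (d(k, w) = (2*w/(10 + w))*w = 2*w**2/(10 + w))
v = 661/11 ≈ 60.091
b(r) = 661*sqrt(r)/11
d(394, 314) + b((-18)**2) = 2*314**2/(10 + 314) + 661*sqrt((-18)**2)/11 = 2*98596/324 + 661*sqrt(324)/11 = 2*98596*(1/324) + (661/11)*18 = 49298/81 + 11898/11 = 1506016/891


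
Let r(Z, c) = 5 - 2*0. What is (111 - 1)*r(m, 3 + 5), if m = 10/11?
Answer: 550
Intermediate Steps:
m = 10/11 (m = 10*(1/11) = 10/11 ≈ 0.90909)
r(Z, c) = 5 (r(Z, c) = 5 + 0 = 5)
(111 - 1)*r(m, 3 + 5) = (111 - 1)*5 = 110*5 = 550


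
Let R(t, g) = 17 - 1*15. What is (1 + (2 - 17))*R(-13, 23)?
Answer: -28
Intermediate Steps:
R(t, g) = 2 (R(t, g) = 17 - 15 = 2)
(1 + (2 - 17))*R(-13, 23) = (1 + (2 - 17))*2 = (1 - 15)*2 = -14*2 = -28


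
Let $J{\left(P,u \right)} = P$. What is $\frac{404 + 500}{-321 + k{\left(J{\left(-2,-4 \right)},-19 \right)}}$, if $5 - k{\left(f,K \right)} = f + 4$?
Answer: $- \frac{452}{159} \approx -2.8428$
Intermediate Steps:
$k{\left(f,K \right)} = 1 - f$ ($k{\left(f,K \right)} = 5 - \left(f + 4\right) = 5 - \left(4 + f\right) = 1 - f$)
$\frac{404 + 500}{-321 + k{\left(J{\left(-2,-4 \right)},-19 \right)}} = \frac{404 + 500}{-321 + \left(1 - -2\right)} = \frac{904}{-321 + \left(1 + 2\right)} = \frac{904}{-321 + 3} = \frac{904}{-318} = 904 \left(- \frac{1}{318}\right) = - \frac{452}{159}$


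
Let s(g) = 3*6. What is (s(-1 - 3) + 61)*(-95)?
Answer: -7505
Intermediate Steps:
s(g) = 18
(s(-1 - 3) + 61)*(-95) = (18 + 61)*(-95) = 79*(-95) = -7505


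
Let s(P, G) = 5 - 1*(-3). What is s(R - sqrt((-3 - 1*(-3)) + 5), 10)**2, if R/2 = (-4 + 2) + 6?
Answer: 64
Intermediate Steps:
R = 8 (R = 2*((-4 + 2) + 6) = 2*(-2 + 6) = 2*4 = 8)
s(P, G) = 8 (s(P, G) = 5 + 3 = 8)
s(R - sqrt((-3 - 1*(-3)) + 5), 10)**2 = 8**2 = 64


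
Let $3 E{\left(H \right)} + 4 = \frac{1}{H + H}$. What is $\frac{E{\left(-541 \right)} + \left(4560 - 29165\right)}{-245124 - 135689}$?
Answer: $\frac{26624053}{412039666} \approx 0.064615$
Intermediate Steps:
$E{\left(H \right)} = - \frac{4}{3} + \frac{1}{6 H}$ ($E{\left(H \right)} = - \frac{4}{3} + \frac{1}{3 \left(H + H\right)} = - \frac{4}{3} + \frac{1}{3 \cdot 2 H} = - \frac{4}{3} + \frac{\frac{1}{2} \frac{1}{H}}{3} = - \frac{4}{3} + \frac{1}{6 H}$)
$\frac{E{\left(-541 \right)} + \left(4560 - 29165\right)}{-245124 - 135689} = \frac{\frac{1 - -4328}{6 \left(-541\right)} + \left(4560 - 29165\right)}{-245124 - 135689} = \frac{\frac{1}{6} \left(- \frac{1}{541}\right) \left(1 + 4328\right) + \left(4560 - 29165\right)}{-245124 - 135689} = \frac{\frac{1}{6} \left(- \frac{1}{541}\right) 4329 - 24605}{-380813} = \left(- \frac{1443}{1082} - 24605\right) \left(- \frac{1}{380813}\right) = \left(- \frac{26624053}{1082}\right) \left(- \frac{1}{380813}\right) = \frac{26624053}{412039666}$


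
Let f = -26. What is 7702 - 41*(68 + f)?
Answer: 5980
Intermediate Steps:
7702 - 41*(68 + f) = 7702 - 41*(68 - 26) = 7702 - 41*42 = 7702 - 1*1722 = 7702 - 1722 = 5980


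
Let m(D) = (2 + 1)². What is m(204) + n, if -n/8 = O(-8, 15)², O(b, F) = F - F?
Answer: 9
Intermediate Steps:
O(b, F) = 0
m(D) = 9 (m(D) = 3² = 9)
n = 0 (n = -8*0² = -8*0 = 0)
m(204) + n = 9 + 0 = 9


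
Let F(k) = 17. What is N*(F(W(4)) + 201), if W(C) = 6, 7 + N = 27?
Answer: 4360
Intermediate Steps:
N = 20 (N = -7 + 27 = 20)
N*(F(W(4)) + 201) = 20*(17 + 201) = 20*218 = 4360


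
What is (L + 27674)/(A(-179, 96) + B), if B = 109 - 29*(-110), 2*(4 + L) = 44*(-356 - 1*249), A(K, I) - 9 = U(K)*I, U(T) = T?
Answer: -3590/3469 ≈ -1.0349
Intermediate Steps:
A(K, I) = 9 + I*K (A(K, I) = 9 + K*I = 9 + I*K)
L = -13314 (L = -4 + (44*(-356 - 1*249))/2 = -4 + (44*(-356 - 249))/2 = -4 + (44*(-605))/2 = -4 + (½)*(-26620) = -4 - 13310 = -13314)
B = 3299 (B = 109 + 3190 = 3299)
(L + 27674)/(A(-179, 96) + B) = (-13314 + 27674)/((9 + 96*(-179)) + 3299) = 14360/((9 - 17184) + 3299) = 14360/(-17175 + 3299) = 14360/(-13876) = 14360*(-1/13876) = -3590/3469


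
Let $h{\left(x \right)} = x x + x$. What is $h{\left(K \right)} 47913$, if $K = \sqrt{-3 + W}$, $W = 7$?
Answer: $287478$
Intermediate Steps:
$K = 2$ ($K = \sqrt{-3 + 7} = \sqrt{4} = 2$)
$h{\left(x \right)} = x + x^{2}$ ($h{\left(x \right)} = x^{2} + x = x + x^{2}$)
$h{\left(K \right)} 47913 = 2 \left(1 + 2\right) 47913 = 2 \cdot 3 \cdot 47913 = 6 \cdot 47913 = 287478$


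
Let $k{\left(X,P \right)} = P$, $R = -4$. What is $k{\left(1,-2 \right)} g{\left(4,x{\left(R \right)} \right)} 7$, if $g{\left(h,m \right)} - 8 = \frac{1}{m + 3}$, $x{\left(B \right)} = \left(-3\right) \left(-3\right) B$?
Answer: $- \frac{3682}{33} \approx -111.58$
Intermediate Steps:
$x{\left(B \right)} = 9 B$
$g{\left(h,m \right)} = 8 + \frac{1}{3 + m}$ ($g{\left(h,m \right)} = 8 + \frac{1}{m + 3} = 8 + \frac{1}{3 + m}$)
$k{\left(1,-2 \right)} g{\left(4,x{\left(R \right)} \right)} 7 = - 2 \frac{25 + 8 \cdot 9 \left(-4\right)}{3 + 9 \left(-4\right)} 7 = - 2 \frac{25 + 8 \left(-36\right)}{3 - 36} \cdot 7 = - 2 \frac{25 - 288}{-33} \cdot 7 = - 2 \left(\left(- \frac{1}{33}\right) \left(-263\right)\right) 7 = \left(-2\right) \frac{263}{33} \cdot 7 = \left(- \frac{526}{33}\right) 7 = - \frac{3682}{33}$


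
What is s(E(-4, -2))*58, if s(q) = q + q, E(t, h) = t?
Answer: -464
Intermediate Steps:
s(q) = 2*q
s(E(-4, -2))*58 = (2*(-4))*58 = -8*58 = -464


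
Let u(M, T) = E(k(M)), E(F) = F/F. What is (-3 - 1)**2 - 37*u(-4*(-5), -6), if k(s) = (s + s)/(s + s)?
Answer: -21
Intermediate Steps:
k(s) = 1 (k(s) = (2*s)/((2*s)) = (2*s)*(1/(2*s)) = 1)
E(F) = 1
u(M, T) = 1
(-3 - 1)**2 - 37*u(-4*(-5), -6) = (-3 - 1)**2 - 37*1 = (-4)**2 - 37 = 16 - 37 = -21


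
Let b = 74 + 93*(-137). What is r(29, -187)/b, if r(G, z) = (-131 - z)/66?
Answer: -28/418011 ≈ -6.6984e-5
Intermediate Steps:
r(G, z) = -131/66 - z/66 (r(G, z) = (-131 - z)*(1/66) = -131/66 - z/66)
b = -12667 (b = 74 - 12741 = -12667)
r(29, -187)/b = (-131/66 - 1/66*(-187))/(-12667) = (-131/66 + 17/6)*(-1/12667) = (28/33)*(-1/12667) = -28/418011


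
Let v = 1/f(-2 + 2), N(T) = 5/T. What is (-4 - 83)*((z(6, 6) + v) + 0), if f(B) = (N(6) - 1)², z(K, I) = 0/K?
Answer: -3132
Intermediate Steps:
z(K, I) = 0
f(B) = 1/36 (f(B) = (5/6 - 1)² = (5*(⅙) - 1)² = (⅚ - 1)² = (-⅙)² = 1/36)
v = 36 (v = 1/(1/36) = 36)
(-4 - 83)*((z(6, 6) + v) + 0) = (-4 - 83)*((0 + 36) + 0) = -87*(36 + 0) = -87*36 = -3132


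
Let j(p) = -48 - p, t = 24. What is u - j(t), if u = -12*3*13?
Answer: -396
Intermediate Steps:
u = -468 (u = -36*13 = -468)
u - j(t) = -468 - (-48 - 1*24) = -468 - (-48 - 24) = -468 - 1*(-72) = -468 + 72 = -396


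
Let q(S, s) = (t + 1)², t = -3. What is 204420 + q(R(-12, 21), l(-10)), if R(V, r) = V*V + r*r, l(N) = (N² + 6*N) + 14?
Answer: 204424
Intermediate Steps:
l(N) = 14 + N² + 6*N
R(V, r) = V² + r²
q(S, s) = 4 (q(S, s) = (-3 + 1)² = (-2)² = 4)
204420 + q(R(-12, 21), l(-10)) = 204420 + 4 = 204424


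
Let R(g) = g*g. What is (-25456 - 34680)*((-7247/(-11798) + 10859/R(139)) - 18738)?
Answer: 128421726601890780/113974579 ≈ 1.1268e+9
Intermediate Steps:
R(g) = g**2
(-25456 - 34680)*((-7247/(-11798) + 10859/R(139)) - 18738) = (-25456 - 34680)*((-7247/(-11798) + 10859/(139**2)) - 18738) = -60136*((-7247*(-1/11798) + 10859/19321) - 18738) = -60136*((7247/11798 + 10859*(1/19321)) - 18738) = -60136*((7247/11798 + 10859/19321) - 18738) = -60136*(268133769/227949158 - 18738) = -60136*(-4271043188835/227949158) = 128421726601890780/113974579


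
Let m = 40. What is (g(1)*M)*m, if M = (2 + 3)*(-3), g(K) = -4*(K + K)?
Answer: 4800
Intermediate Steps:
g(K) = -8*K
M = -15 (M = 5*(-3) = -15)
(g(1)*M)*m = (-8*1*(-15))*40 = -8*(-15)*40 = 120*40 = 4800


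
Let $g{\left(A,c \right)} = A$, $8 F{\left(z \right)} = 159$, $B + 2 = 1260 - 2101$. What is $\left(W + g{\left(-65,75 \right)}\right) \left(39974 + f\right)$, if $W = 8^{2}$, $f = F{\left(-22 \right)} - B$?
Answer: $- \frac{326695}{8} \approx -40837.0$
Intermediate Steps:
$B = -843$ ($B = -2 + \left(1260 - 2101\right) = -2 - 841 = -843$)
$F{\left(z \right)} = \frac{159}{8}$ ($F{\left(z \right)} = \frac{1}{8} \cdot 159 = \frac{159}{8}$)
$f = \frac{6903}{8}$ ($f = \frac{159}{8} - -843 = \frac{159}{8} + 843 = \frac{6903}{8} \approx 862.88$)
$W = 64$
$\left(W + g{\left(-65,75 \right)}\right) \left(39974 + f\right) = \left(64 - 65\right) \left(39974 + \frac{6903}{8}\right) = \left(-1\right) \frac{326695}{8} = - \frac{326695}{8}$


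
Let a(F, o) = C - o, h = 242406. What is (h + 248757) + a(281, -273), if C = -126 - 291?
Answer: 491019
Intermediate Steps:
C = -417
a(F, o) = -417 - o
(h + 248757) + a(281, -273) = (242406 + 248757) + (-417 - 1*(-273)) = 491163 + (-417 + 273) = 491163 - 144 = 491019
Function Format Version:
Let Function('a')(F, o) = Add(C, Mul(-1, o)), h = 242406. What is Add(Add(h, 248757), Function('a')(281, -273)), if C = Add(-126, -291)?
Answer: 491019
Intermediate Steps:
C = -417
Function('a')(F, o) = Add(-417, Mul(-1, o))
Add(Add(h, 248757), Function('a')(281, -273)) = Add(Add(242406, 248757), Add(-417, Mul(-1, -273))) = Add(491163, Add(-417, 273)) = Add(491163, -144) = 491019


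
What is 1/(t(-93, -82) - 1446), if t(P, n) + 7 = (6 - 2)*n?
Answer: -1/1781 ≈ -0.00056148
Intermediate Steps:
t(P, n) = -7 + 4*n (t(P, n) = -7 + (6 - 2)*n = -7 + 4*n)
1/(t(-93, -82) - 1446) = 1/((-7 + 4*(-82)) - 1446) = 1/((-7 - 328) - 1446) = 1/(-335 - 1446) = 1/(-1781) = -1/1781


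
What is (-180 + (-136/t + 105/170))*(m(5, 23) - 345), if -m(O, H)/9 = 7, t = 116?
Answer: 2136324/29 ≈ 73666.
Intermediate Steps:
m(O, H) = -63 (m(O, H) = -9*7 = -63)
(-180 + (-136/t + 105/170))*(m(5, 23) - 345) = (-180 + (-136/116 + 105/170))*(-63 - 345) = (-180 + (-136*1/116 + 105*(1/170)))*(-408) = (-180 + (-34/29 + 21/34))*(-408) = (-180 - 547/986)*(-408) = -178027/986*(-408) = 2136324/29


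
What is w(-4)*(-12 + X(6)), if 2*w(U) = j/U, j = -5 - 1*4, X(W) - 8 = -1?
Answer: -45/8 ≈ -5.6250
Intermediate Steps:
X(W) = 7 (X(W) = 8 - 1 = 7)
j = -9 (j = -5 - 4 = -9)
w(U) = -9/(2*U) (w(U) = (-9/U)/2 = -9/(2*U))
w(-4)*(-12 + X(6)) = (-9/2/(-4))*(-12 + 7) = -9/2*(-1/4)*(-5) = (9/8)*(-5) = -45/8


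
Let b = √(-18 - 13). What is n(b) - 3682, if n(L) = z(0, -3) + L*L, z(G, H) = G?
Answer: -3713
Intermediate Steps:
b = I*√31 (b = √(-31) = I*√31 ≈ 5.5678*I)
n(L) = L² (n(L) = 0 + L*L = 0 + L² = L²)
n(b) - 3682 = (I*√31)² - 3682 = -31 - 3682 = -3713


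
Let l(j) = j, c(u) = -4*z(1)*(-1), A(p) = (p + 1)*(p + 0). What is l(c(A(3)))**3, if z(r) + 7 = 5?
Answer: -512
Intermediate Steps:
A(p) = p*(1 + p) (A(p) = (1 + p)*p = p*(1 + p))
z(r) = -2 (z(r) = -7 + 5 = -2)
c(u) = -8 (c(u) = -4*(-2)*(-1) = 8*(-1) = -8)
l(c(A(3)))**3 = (-8)**3 = -512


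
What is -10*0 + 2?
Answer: 2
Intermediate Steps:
-10*0 + 2 = 0 + 2 = 2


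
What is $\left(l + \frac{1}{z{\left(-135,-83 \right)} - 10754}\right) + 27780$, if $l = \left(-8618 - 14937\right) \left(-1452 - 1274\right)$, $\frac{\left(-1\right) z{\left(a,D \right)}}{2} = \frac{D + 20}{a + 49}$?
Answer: $\frac{29709439794307}{462485} \approx 6.4239 \cdot 10^{7}$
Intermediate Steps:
$z{\left(a,D \right)} = - \frac{2 \left(20 + D\right)}{49 + a}$ ($z{\left(a,D \right)} = - 2 \frac{D + 20}{a + 49} = - 2 \frac{20 + D}{49 + a} = - \frac{2 \left(20 + D\right)}{49 + a}$)
$l = 64210930$ ($l = \left(-23555\right) \left(-2726\right) = 64210930$)
$\left(l + \frac{1}{z{\left(-135,-83 \right)} - 10754}\right) + 27780 = \left(64210930 + \frac{1}{\frac{2 \left(-20 - -83\right)}{49 - 135} - 10754}\right) + 27780 = \left(64210930 + \frac{1}{\frac{2 \left(-20 + 83\right)}{-86} - 10754}\right) + 27780 = \left(64210930 + \frac{1}{2 \left(- \frac{1}{86}\right) 63 - 10754}\right) + 27780 = \left(64210930 + \frac{1}{- \frac{63}{43} - 10754}\right) + 27780 = \left(64210930 + \frac{1}{- \frac{462485}{43}}\right) + 27780 = \left(64210930 - \frac{43}{462485}\right) + 27780 = \frac{29696591961007}{462485} + 27780 = \frac{29709439794307}{462485}$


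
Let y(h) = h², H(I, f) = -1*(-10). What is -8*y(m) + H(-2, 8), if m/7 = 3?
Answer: -3518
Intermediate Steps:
H(I, f) = 10
m = 21 (m = 7*3 = 21)
-8*y(m) + H(-2, 8) = -8*21² + 10 = -8*441 + 10 = -3528 + 10 = -3518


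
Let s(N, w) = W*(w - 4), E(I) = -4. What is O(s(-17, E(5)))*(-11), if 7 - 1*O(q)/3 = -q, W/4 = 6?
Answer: 6105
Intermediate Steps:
W = 24 (W = 4*6 = 24)
s(N, w) = -96 + 24*w (s(N, w) = 24*(w - 4) = 24*(-4 + w) = -96 + 24*w)
O(q) = 21 + 3*q (O(q) = 21 - (-3)*q = 21 + 3*q)
O(s(-17, E(5)))*(-11) = (21 + 3*(-96 + 24*(-4)))*(-11) = (21 + 3*(-96 - 96))*(-11) = (21 + 3*(-192))*(-11) = (21 - 576)*(-11) = -555*(-11) = 6105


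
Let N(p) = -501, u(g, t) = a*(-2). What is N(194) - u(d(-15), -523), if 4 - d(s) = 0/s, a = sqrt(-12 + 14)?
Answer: -501 + 2*sqrt(2) ≈ -498.17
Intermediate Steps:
a = sqrt(2) ≈ 1.4142
d(s) = 4 (d(s) = 4 - 0/s = 4 - 1*0 = 4 + 0 = 4)
u(g, t) = -2*sqrt(2) (u(g, t) = sqrt(2)*(-2) = -2*sqrt(2))
N(194) - u(d(-15), -523) = -501 - (-2)*sqrt(2) = -501 + 2*sqrt(2)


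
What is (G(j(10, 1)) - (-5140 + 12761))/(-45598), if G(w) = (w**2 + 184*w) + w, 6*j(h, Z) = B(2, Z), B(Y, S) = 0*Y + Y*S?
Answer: 9719/58626 ≈ 0.16578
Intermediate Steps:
B(Y, S) = S*Y (B(Y, S) = 0 + S*Y = S*Y)
j(h, Z) = Z/3 (j(h, Z) = (Z*2)/6 = (2*Z)/6 = Z/3)
G(w) = w**2 + 185*w
(G(j(10, 1)) - (-5140 + 12761))/(-45598) = (((1/3)*1)*(185 + (1/3)*1) - (-5140 + 12761))/(-45598) = ((185 + 1/3)/3 - 1*7621)*(-1/45598) = ((1/3)*(556/3) - 7621)*(-1/45598) = (556/9 - 7621)*(-1/45598) = -68033/9*(-1/45598) = 9719/58626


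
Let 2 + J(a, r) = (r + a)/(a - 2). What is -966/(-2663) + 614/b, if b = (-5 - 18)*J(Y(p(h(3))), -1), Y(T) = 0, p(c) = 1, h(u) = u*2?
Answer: 3336818/183747 ≈ 18.160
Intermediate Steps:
h(u) = 2*u
J(a, r) = -2 + (a + r)/(-2 + a) (J(a, r) = -2 + (r + a)/(a - 2) = -2 + (a + r)/(-2 + a))
b = 69/2 (b = (-5 - 18)*((4 - 1 - 1*0)/(-2 + 0)) = -23*(4 - 1 + 0)/(-2) = -(-23)*3/2 = -23*(-3/2) = 69/2 ≈ 34.500)
-966/(-2663) + 614/b = -966/(-2663) + 614/(69/2) = -966*(-1/2663) + 614*(2/69) = 966/2663 + 1228/69 = 3336818/183747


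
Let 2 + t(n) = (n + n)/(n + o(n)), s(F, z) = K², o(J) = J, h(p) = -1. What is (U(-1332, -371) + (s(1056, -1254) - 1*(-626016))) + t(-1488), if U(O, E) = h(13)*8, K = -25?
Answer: 626632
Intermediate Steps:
s(F, z) = 625 (s(F, z) = (-25)² = 625)
t(n) = -1 (t(n) = -2 + (n + n)/(n + n) = -2 + (2*n)/((2*n)) = -2 + (2*n)*(1/(2*n)) = -2 + 1 = -1)
U(O, E) = -8 (U(O, E) = -1*8 = -8)
(U(-1332, -371) + (s(1056, -1254) - 1*(-626016))) + t(-1488) = (-8 + (625 - 1*(-626016))) - 1 = (-8 + (625 + 626016)) - 1 = (-8 + 626641) - 1 = 626633 - 1 = 626632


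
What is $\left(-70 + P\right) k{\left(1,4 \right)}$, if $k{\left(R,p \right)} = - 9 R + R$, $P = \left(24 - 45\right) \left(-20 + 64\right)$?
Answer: $7952$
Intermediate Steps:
$P = -924$ ($P = \left(-21\right) 44 = -924$)
$k{\left(R,p \right)} = - 8 R$
$\left(-70 + P\right) k{\left(1,4 \right)} = \left(-70 - 924\right) \left(\left(-8\right) 1\right) = \left(-994\right) \left(-8\right) = 7952$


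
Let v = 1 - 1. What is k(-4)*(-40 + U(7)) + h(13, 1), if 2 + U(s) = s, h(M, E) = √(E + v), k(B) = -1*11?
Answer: 386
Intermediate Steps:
v = 0
k(B) = -11
h(M, E) = √E (h(M, E) = √(E + 0) = √E)
U(s) = -2 + s
k(-4)*(-40 + U(7)) + h(13, 1) = -11*(-40 + (-2 + 7)) + √1 = -11*(-40 + 5) + 1 = -11*(-35) + 1 = 385 + 1 = 386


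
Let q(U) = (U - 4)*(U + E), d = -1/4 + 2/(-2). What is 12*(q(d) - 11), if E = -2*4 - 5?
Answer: 3063/4 ≈ 765.75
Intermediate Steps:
E = -13 (E = -8 - 5 = -13)
d = -5/4 (d = -1*1/4 + 2*(-1/2) = -1/4 - 1 = -5/4 ≈ -1.2500)
q(U) = (-13 + U)*(-4 + U) (q(U) = (U - 4)*(U - 13) = (-4 + U)*(-13 + U) = (-13 + U)*(-4 + U))
12*(q(d) - 11) = 12*((52 + (-5/4)**2 - 17*(-5/4)) - 11) = 12*((52 + 25/16 + 85/4) - 11) = 12*(1197/16 - 11) = 12*(1021/16) = 3063/4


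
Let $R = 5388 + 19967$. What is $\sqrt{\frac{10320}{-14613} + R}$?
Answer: $\frac{\sqrt{601572226315}}{4871} \approx 159.23$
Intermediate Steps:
$R = 25355$
$\sqrt{\frac{10320}{-14613} + R} = \sqrt{\frac{10320}{-14613} + 25355} = \sqrt{10320 \left(- \frac{1}{14613}\right) + 25355} = \sqrt{- \frac{3440}{4871} + 25355} = \sqrt{\frac{123500765}{4871}} = \frac{\sqrt{601572226315}}{4871}$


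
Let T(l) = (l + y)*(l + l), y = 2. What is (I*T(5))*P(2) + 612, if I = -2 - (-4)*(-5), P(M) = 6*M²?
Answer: -36348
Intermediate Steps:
T(l) = 2*l*(2 + l) (T(l) = (l + 2)*(l + l) = (2 + l)*(2*l) = 2*l*(2 + l))
I = -22 (I = -2 - 1*20 = -2 - 20 = -22)
(I*T(5))*P(2) + 612 = (-44*5*(2 + 5))*(6*2²) + 612 = (-44*5*7)*(6*4) + 612 = -22*70*24 + 612 = -1540*24 + 612 = -36960 + 612 = -36348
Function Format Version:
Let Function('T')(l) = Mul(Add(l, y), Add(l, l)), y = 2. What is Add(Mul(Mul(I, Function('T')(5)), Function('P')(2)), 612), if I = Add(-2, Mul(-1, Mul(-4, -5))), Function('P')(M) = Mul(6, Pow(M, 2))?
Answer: -36348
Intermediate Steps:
Function('T')(l) = Mul(2, l, Add(2, l)) (Function('T')(l) = Mul(Add(l, 2), Add(l, l)) = Mul(Add(2, l), Mul(2, l)) = Mul(2, l, Add(2, l)))
I = -22 (I = Add(-2, Mul(-1, 20)) = Add(-2, -20) = -22)
Add(Mul(Mul(I, Function('T')(5)), Function('P')(2)), 612) = Add(Mul(Mul(-22, Mul(2, 5, Add(2, 5))), Mul(6, Pow(2, 2))), 612) = Add(Mul(Mul(-22, Mul(2, 5, 7)), Mul(6, 4)), 612) = Add(Mul(Mul(-22, 70), 24), 612) = Add(Mul(-1540, 24), 612) = Add(-36960, 612) = -36348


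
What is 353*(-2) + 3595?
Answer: 2889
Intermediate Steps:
353*(-2) + 3595 = -706 + 3595 = 2889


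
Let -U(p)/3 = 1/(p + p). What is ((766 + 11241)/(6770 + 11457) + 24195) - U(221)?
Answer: 194928362905/8056334 ≈ 24196.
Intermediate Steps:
U(p) = -3/(2*p) (U(p) = -3/(p + p) = -3*1/(2*p) = -3/(2*p))
((766 + 11241)/(6770 + 11457) + 24195) - U(221) = ((766 + 11241)/(6770 + 11457) + 24195) - (-3)/(2*221) = (12007/18227 + 24195) - (-3)/(2*221) = (12007*(1/18227) + 24195) - 1*(-3/442) = (12007/18227 + 24195) + 3/442 = 441014272/18227 + 3/442 = 194928362905/8056334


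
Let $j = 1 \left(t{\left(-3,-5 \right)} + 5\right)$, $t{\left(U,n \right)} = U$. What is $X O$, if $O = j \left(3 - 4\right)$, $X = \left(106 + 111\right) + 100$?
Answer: $-634$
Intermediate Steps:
$j = 2$ ($j = 1 \left(-3 + 5\right) = 1 \cdot 2 = 2$)
$X = 317$ ($X = 217 + 100 = 317$)
$O = -2$ ($O = 2 \left(3 - 4\right) = 2 \left(-1\right) = -2$)
$X O = 317 \left(-2\right) = -634$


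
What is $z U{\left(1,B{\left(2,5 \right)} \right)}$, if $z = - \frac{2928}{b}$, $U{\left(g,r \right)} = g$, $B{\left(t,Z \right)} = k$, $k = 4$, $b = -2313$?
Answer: $\frac{976}{771} \approx 1.2659$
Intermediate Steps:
$B{\left(t,Z \right)} = 4$
$z = \frac{976}{771}$ ($z = - \frac{2928}{-2313} = \left(-2928\right) \left(- \frac{1}{2313}\right) = \frac{976}{771} \approx 1.2659$)
$z U{\left(1,B{\left(2,5 \right)} \right)} = \frac{976}{771} \cdot 1 = \frac{976}{771}$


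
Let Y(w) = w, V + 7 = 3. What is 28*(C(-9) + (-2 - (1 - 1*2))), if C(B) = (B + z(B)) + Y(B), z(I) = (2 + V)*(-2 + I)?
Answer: 84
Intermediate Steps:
V = -4 (V = -7 + 3 = -4)
z(I) = 4 - 2*I (z(I) = (2 - 4)*(-2 + I) = -2*(-2 + I) = 4 - 2*I)
C(B) = 4 (C(B) = (B + (4 - 2*B)) + B = (4 - B) + B = 4)
28*(C(-9) + (-2 - (1 - 1*2))) = 28*(4 + (-2 - (1 - 1*2))) = 28*(4 + (-2 - (1 - 2))) = 28*(4 + (-2 - 1*(-1))) = 28*(4 + (-2 + 1)) = 28*(4 - 1) = 28*3 = 84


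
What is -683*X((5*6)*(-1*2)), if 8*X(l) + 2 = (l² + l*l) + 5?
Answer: -4919649/8 ≈ -6.1496e+5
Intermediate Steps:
X(l) = 3/8 + l²/4 (X(l) = -¼ + ((l² + l*l) + 5)/8 = -¼ + ((l² + l²) + 5)/8 = -¼ + (2*l² + 5)/8 = -¼ + (5 + 2*l²)/8 = -¼ + (5/8 + l²/4) = 3/8 + l²/4)
-683*X((5*6)*(-1*2)) = -683*(3/8 + ((5*6)*(-1*2))²/4) = -683*(3/8 + (30*(-2))²/4) = -683*(3/8 + (¼)*(-60)²) = -683*(3/8 + (¼)*3600) = -683*(3/8 + 900) = -683*7203/8 = -4919649/8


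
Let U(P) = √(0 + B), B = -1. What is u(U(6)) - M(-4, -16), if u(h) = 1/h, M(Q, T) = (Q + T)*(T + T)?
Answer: -640 - I ≈ -640.0 - 1.0*I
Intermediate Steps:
U(P) = I (U(P) = √(0 - 1) = √(-1) = I)
M(Q, T) = 2*T*(Q + T) (M(Q, T) = (Q + T)*(2*T) = 2*T*(Q + T))
u(U(6)) - M(-4, -16) = 1/I - 2*(-16)*(-4 - 16) = -I - 2*(-16)*(-20) = -I - 1*640 = -I - 640 = -640 - I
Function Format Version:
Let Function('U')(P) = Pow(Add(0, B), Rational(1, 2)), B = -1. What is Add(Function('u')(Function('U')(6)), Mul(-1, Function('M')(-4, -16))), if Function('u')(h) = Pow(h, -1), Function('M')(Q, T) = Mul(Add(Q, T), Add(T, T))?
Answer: Add(-640, Mul(-1, I)) ≈ Add(-640.00, Mul(-1.0000, I))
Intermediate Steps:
Function('U')(P) = I (Function('U')(P) = Pow(Add(0, -1), Rational(1, 2)) = Pow(-1, Rational(1, 2)) = I)
Function('M')(Q, T) = Mul(2, T, Add(Q, T)) (Function('M')(Q, T) = Mul(Add(Q, T), Mul(2, T)) = Mul(2, T, Add(Q, T)))
Add(Function('u')(Function('U')(6)), Mul(-1, Function('M')(-4, -16))) = Add(Pow(I, -1), Mul(-1, Mul(2, -16, Add(-4, -16)))) = Add(Mul(-1, I), Mul(-1, Mul(2, -16, -20))) = Add(Mul(-1, I), Mul(-1, 640)) = Add(Mul(-1, I), -640) = Add(-640, Mul(-1, I))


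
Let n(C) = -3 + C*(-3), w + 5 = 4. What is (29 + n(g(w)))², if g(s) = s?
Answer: 841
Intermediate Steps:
w = -1 (w = -5 + 4 = -1)
n(C) = -3 - 3*C
(29 + n(g(w)))² = (29 + (-3 - 3*(-1)))² = (29 + (-3 + 3))² = (29 + 0)² = 29² = 841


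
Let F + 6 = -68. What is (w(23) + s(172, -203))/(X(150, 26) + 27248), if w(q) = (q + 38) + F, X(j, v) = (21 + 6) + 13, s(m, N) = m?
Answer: 53/9096 ≈ 0.0058267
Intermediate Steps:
F = -74 (F = -6 - 68 = -74)
X(j, v) = 40 (X(j, v) = 27 + 13 = 40)
w(q) = -36 + q (w(q) = (q + 38) - 74 = (38 + q) - 74 = -36 + q)
(w(23) + s(172, -203))/(X(150, 26) + 27248) = ((-36 + 23) + 172)/(40 + 27248) = (-13 + 172)/27288 = 159*(1/27288) = 53/9096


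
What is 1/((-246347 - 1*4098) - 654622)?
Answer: -1/905067 ≈ -1.1049e-6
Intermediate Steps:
1/((-246347 - 1*4098) - 654622) = 1/((-246347 - 4098) - 654622) = 1/(-250445 - 654622) = 1/(-905067) = -1/905067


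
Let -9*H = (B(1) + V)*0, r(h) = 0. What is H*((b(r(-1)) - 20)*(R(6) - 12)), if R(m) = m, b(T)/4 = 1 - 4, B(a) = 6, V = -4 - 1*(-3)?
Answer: 0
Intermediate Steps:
V = -1 (V = -4 + 3 = -1)
b(T) = -12 (b(T) = 4*(1 - 4) = 4*(-3) = -12)
H = 0 (H = -(6 - 1)*0/9 = -5*0/9 = -⅑*0 = 0)
H*((b(r(-1)) - 20)*(R(6) - 12)) = 0*((-12 - 20)*(6 - 12)) = 0*(-32*(-6)) = 0*192 = 0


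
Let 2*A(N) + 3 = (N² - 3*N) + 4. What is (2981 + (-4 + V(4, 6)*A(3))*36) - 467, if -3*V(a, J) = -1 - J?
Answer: 2412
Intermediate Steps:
V(a, J) = ⅓ + J/3 (V(a, J) = -(-1 - J)/3 = ⅓ + J/3)
A(N) = ½ + N²/2 - 3*N/2 (A(N) = -3/2 + ((N² - 3*N) + 4)/2 = -3/2 + (4 + N² - 3*N)/2 = -3/2 + (2 + N²/2 - 3*N/2) = ½ + N²/2 - 3*N/2)
(2981 + (-4 + V(4, 6)*A(3))*36) - 467 = (2981 + (-4 + (⅓ + (⅓)*6)*(½ + (½)*3² - 3/2*3))*36) - 467 = (2981 + (-4 + (⅓ + 2)*(½ + (½)*9 - 9/2))*36) - 467 = (2981 + (-4 + 7*(½ + 9/2 - 9/2)/3)*36) - 467 = (2981 + (-4 + (7/3)*(½))*36) - 467 = (2981 + (-4 + 7/6)*36) - 467 = (2981 - 17/6*36) - 467 = (2981 - 102) - 467 = 2879 - 467 = 2412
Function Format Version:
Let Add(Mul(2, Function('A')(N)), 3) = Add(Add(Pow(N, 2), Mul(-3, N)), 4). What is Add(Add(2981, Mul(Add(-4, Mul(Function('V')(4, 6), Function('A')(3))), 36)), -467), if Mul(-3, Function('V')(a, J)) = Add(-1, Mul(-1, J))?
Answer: 2412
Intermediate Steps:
Function('V')(a, J) = Add(Rational(1, 3), Mul(Rational(1, 3), J)) (Function('V')(a, J) = Mul(Rational(-1, 3), Add(-1, Mul(-1, J))) = Add(Rational(1, 3), Mul(Rational(1, 3), J)))
Function('A')(N) = Add(Rational(1, 2), Mul(Rational(1, 2), Pow(N, 2)), Mul(Rational(-3, 2), N)) (Function('A')(N) = Add(Rational(-3, 2), Mul(Rational(1, 2), Add(Add(Pow(N, 2), Mul(-3, N)), 4))) = Add(Rational(-3, 2), Mul(Rational(1, 2), Add(4, Pow(N, 2), Mul(-3, N)))) = Add(Rational(-3, 2), Add(2, Mul(Rational(1, 2), Pow(N, 2)), Mul(Rational(-3, 2), N))) = Add(Rational(1, 2), Mul(Rational(1, 2), Pow(N, 2)), Mul(Rational(-3, 2), N)))
Add(Add(2981, Mul(Add(-4, Mul(Function('V')(4, 6), Function('A')(3))), 36)), -467) = Add(Add(2981, Mul(Add(-4, Mul(Add(Rational(1, 3), Mul(Rational(1, 3), 6)), Add(Rational(1, 2), Mul(Rational(1, 2), Pow(3, 2)), Mul(Rational(-3, 2), 3)))), 36)), -467) = Add(Add(2981, Mul(Add(-4, Mul(Add(Rational(1, 3), 2), Add(Rational(1, 2), Mul(Rational(1, 2), 9), Rational(-9, 2)))), 36)), -467) = Add(Add(2981, Mul(Add(-4, Mul(Rational(7, 3), Add(Rational(1, 2), Rational(9, 2), Rational(-9, 2)))), 36)), -467) = Add(Add(2981, Mul(Add(-4, Mul(Rational(7, 3), Rational(1, 2))), 36)), -467) = Add(Add(2981, Mul(Add(-4, Rational(7, 6)), 36)), -467) = Add(Add(2981, Mul(Rational(-17, 6), 36)), -467) = Add(Add(2981, -102), -467) = Add(2879, -467) = 2412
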